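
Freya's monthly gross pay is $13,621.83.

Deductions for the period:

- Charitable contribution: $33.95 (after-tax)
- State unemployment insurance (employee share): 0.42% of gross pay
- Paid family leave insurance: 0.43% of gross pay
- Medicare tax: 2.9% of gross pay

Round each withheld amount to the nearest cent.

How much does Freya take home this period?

Medicare tax: $13,621.83 × 0.029 = $395.03
State unemployment insurance (employee share): $13,621.83 × 0.0042 = $57.21
Paid family leave insurance: $13,621.83 × 0.0043 = $58.57
Charitable contribution: $33.95
Total deductions = $395.03 + $57.21 + $58.57 + $33.95 = $544.76
Net pay = $13,621.83 − $544.76 = $13,077.07

$13,077.07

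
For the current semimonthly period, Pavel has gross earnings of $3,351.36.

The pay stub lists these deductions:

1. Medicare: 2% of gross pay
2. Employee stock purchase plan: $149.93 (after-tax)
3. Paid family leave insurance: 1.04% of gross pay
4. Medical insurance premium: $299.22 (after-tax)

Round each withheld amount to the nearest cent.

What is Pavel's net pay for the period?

$2,800.33

Medicare: $3,351.36 × 0.02 = $67.03
Paid family leave insurance: $3,351.36 × 0.0104 = $34.85
Medical insurance premium: $299.22
Employee stock purchase plan: $149.93
Total deductions = $67.03 + $34.85 + $299.22 + $149.93 = $551.03
Net pay = $3,351.36 − $551.03 = $2,800.33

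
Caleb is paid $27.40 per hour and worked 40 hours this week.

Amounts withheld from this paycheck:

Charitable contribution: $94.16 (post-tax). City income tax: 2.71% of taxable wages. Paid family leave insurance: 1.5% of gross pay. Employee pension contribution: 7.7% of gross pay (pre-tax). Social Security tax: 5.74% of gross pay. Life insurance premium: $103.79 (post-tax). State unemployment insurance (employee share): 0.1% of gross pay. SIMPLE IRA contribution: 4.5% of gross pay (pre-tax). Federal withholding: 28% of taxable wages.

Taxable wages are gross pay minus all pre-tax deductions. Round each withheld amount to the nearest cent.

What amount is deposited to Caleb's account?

$388.37

Gross pay: 40 × $27.40 = $1,096.00
Employee pension contribution: $1,096.00 × 0.077 = $84.39
SIMPLE IRA contribution: $1,096.00 × 0.045 = $49.32
Pre-tax total = $84.39 + $49.32 = $133.71
Taxable wages = $1,096.00 − $133.71 = $962.29
City income tax: $962.29 × 0.0271 = $26.08
Federal withholding: $962.29 × 0.28 = $269.44
Paid family leave insurance: $1,096.00 × 0.015 = $16.44
Social Security tax: $1,096.00 × 0.0574 = $62.91
State unemployment insurance (employee share): $1,096.00 × 0.001 = $1.10
Life insurance premium: $103.79
Charitable contribution: $94.16
Total deductions = $84.39 + $49.32 + $26.08 + $269.44 + $16.44 + $62.91 + $1.10 + $103.79 + $94.16 = $707.63
Net pay = $1,096.00 − $707.63 = $388.37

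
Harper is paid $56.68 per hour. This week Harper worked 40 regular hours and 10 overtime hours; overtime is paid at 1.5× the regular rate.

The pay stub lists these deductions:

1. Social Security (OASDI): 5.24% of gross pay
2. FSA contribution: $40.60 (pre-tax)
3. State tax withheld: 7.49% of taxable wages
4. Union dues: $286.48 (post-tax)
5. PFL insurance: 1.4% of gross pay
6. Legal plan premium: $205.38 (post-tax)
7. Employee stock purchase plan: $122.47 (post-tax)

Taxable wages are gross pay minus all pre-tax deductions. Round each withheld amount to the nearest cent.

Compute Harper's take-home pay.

Regular pay: 40 × $56.68 = $2,267.20
Overtime pay: 10 × $56.68 × 1.5 = $850.20
Gross pay = $2,267.20 + $850.20 = $3,117.40
FSA contribution: $40.60
Taxable wages = $3,117.40 − $40.60 = $3,076.80
State tax withheld: $3,076.80 × 0.0749 = $230.45
Social Security (OASDI): $3,117.40 × 0.0524 = $163.35
PFL insurance: $3,117.40 × 0.014 = $43.64
Union dues: $286.48
Employee stock purchase plan: $122.47
Legal plan premium: $205.38
Total deductions = $40.60 + $230.45 + $163.35 + $43.64 + $286.48 + $122.47 + $205.38 = $1,092.37
Net pay = $3,117.40 − $1,092.37 = $2,025.03

$2,025.03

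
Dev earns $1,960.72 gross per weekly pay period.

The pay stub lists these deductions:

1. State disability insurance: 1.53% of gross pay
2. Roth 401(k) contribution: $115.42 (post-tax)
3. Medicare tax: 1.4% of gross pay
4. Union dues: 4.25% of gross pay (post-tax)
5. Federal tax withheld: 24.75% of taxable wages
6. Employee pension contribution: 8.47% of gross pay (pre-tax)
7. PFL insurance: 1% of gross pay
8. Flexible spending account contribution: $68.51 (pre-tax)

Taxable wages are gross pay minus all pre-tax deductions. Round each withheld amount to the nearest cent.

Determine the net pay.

Flexible spending account contribution: $68.51
Employee pension contribution: $1,960.72 × 0.0847 = $166.07
Pre-tax total = $68.51 + $166.07 = $234.58
Taxable wages = $1,960.72 − $234.58 = $1,726.14
Federal tax withheld: $1,726.14 × 0.2475 = $427.22
Medicare tax: $1,960.72 × 0.014 = $27.45
State disability insurance: $1,960.72 × 0.0153 = $30.00
PFL insurance: $1,960.72 × 0.01 = $19.61
Union dues: $1,960.72 × 0.0425 = $83.33
Roth 401(k) contribution: $115.42
Total deductions = $68.51 + $166.07 + $427.22 + $27.45 + $30.00 + $19.61 + $83.33 + $115.42 = $937.61
Net pay = $1,960.72 − $937.61 = $1,023.11

$1,023.11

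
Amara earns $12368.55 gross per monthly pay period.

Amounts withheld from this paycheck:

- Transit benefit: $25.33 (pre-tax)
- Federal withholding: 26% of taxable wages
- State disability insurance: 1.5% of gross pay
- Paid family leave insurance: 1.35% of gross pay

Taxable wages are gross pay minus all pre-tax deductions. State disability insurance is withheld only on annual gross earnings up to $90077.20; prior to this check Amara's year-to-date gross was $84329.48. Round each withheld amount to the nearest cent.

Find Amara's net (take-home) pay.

Transit benefit: $25.33
Taxable wages = $12368.55 − $25.33 = $12343.22
Federal withholding: $12343.22 × 0.26 = $3209.24
State disability insurance: only $90077.20 − $84329.48 = $5747.72 of this check is subject → $5747.72 × 0.015 = $86.22
Paid family leave insurance: $12368.55 × 0.0135 = $166.98
Total deductions = $25.33 + $3209.24 + $86.22 + $166.98 = $3487.77
Net pay = $12368.55 − $3487.77 = $8880.78

$8880.78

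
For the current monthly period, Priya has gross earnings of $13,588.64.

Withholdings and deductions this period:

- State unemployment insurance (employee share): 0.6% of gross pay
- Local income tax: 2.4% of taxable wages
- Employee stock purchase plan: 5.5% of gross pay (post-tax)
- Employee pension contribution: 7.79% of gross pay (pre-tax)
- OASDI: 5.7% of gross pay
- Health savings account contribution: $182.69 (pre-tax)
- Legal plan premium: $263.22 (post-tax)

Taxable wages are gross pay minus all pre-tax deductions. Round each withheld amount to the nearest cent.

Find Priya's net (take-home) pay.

$10,184.37

Health savings account contribution: $182.69
Employee pension contribution: $13,588.64 × 0.0779 = $1,058.56
Pre-tax total = $182.69 + $1,058.56 = $1,241.25
Taxable wages = $13,588.64 − $1,241.25 = $12,347.39
Local income tax: $12,347.39 × 0.024 = $296.34
OASDI: $13,588.64 × 0.057 = $774.55
State unemployment insurance (employee share): $13,588.64 × 0.006 = $81.53
Legal plan premium: $263.22
Employee stock purchase plan: $13,588.64 × 0.055 = $747.38
Total deductions = $182.69 + $1,058.56 + $296.34 + $774.55 + $81.53 + $263.22 + $747.38 = $3,404.27
Net pay = $13,588.64 − $3,404.27 = $10,184.37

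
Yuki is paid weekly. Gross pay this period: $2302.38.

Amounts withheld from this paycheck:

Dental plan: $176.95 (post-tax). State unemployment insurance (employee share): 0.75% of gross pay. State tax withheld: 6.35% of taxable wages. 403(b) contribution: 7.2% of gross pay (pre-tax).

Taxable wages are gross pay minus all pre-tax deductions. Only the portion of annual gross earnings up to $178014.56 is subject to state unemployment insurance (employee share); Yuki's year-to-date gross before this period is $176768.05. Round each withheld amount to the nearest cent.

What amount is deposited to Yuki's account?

$1814.64

403(b) contribution: $2302.38 × 0.072 = $165.77
Taxable wages = $2302.38 − $165.77 = $2136.61
State tax withheld: $2136.61 × 0.0635 = $135.67
State unemployment insurance (employee share): only $178014.56 − $176768.05 = $1246.51 of this check is subject → $1246.51 × 0.0075 = $9.35
Dental plan: $176.95
Total deductions = $165.77 + $135.67 + $9.35 + $176.95 = $487.74
Net pay = $2302.38 − $487.74 = $1814.64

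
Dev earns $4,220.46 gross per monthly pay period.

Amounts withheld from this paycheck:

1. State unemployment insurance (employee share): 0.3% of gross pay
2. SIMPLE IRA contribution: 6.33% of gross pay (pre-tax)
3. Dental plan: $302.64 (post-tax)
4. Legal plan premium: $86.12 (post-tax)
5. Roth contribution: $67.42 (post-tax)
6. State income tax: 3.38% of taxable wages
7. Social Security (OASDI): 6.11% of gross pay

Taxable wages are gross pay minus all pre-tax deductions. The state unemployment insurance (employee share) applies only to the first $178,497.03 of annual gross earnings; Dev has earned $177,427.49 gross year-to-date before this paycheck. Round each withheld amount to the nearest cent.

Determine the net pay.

$3,102.42

SIMPLE IRA contribution: $4,220.46 × 0.0633 = $267.16
Taxable wages = $4,220.46 − $267.16 = $3,953.30
State income tax: $3,953.30 × 0.0338 = $133.62
Social Security (OASDI): $4,220.46 × 0.0611 = $257.87
State unemployment insurance (employee share): only $178,497.03 − $177,427.49 = $1,069.54 of this check is subject → $1,069.54 × 0.003 = $3.21
Dental plan: $302.64
Legal plan premium: $86.12
Roth contribution: $67.42
Total deductions = $267.16 + $133.62 + $257.87 + $3.21 + $302.64 + $86.12 + $67.42 = $1,118.04
Net pay = $4,220.46 − $1,118.04 = $3,102.42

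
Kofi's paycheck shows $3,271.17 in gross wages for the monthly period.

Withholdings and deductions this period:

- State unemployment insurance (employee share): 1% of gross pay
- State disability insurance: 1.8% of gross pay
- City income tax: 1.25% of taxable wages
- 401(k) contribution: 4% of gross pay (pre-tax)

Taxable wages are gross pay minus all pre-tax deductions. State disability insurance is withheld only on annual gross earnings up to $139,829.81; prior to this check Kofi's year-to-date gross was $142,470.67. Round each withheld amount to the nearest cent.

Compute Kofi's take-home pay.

$3,068.36

401(k) contribution: $3,271.17 × 0.04 = $130.85
Taxable wages = $3,271.17 − $130.85 = $3,140.32
City income tax: $3,140.32 × 0.0125 = $39.25
State disability insurance: annual cap $139,829.81 already reached (YTD $142,470.67), so $0.00
State unemployment insurance (employee share): $3,271.17 × 0.01 = $32.71
Total deductions = $130.85 + $39.25 + $0.00 + $32.71 = $202.81
Net pay = $3,271.17 − $202.81 = $3,068.36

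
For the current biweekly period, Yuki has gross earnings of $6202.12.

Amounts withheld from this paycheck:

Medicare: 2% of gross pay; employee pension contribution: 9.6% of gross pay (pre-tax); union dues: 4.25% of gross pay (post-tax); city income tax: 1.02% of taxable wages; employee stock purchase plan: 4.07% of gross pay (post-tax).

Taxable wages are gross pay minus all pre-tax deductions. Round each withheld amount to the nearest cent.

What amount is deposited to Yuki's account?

Employee pension contribution: $6202.12 × 0.096 = $595.40
Taxable wages = $6202.12 − $595.40 = $5606.72
City income tax: $5606.72 × 0.0102 = $57.19
Medicare: $6202.12 × 0.02 = $124.04
Employee stock purchase plan: $6202.12 × 0.0407 = $252.43
Union dues: $6202.12 × 0.0425 = $263.59
Total deductions = $595.40 + $57.19 + $124.04 + $252.43 + $263.59 = $1292.65
Net pay = $6202.12 − $1292.65 = $4909.47

$4909.47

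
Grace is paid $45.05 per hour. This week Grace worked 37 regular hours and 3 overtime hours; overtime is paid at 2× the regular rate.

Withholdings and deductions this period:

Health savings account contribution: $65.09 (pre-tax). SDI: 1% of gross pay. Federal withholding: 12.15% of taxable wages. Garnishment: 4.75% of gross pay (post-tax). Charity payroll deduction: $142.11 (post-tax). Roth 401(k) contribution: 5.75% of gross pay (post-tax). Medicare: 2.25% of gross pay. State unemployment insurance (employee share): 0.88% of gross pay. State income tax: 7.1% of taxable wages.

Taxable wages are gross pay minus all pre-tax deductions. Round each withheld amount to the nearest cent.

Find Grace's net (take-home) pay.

Regular pay: 37 × $45.05 = $1,666.85
Overtime pay: 3 × $45.05 × 2 = $270.30
Gross pay = $1,666.85 + $270.30 = $1,937.15
Health savings account contribution: $65.09
Taxable wages = $1,937.15 − $65.09 = $1,872.06
Federal withholding: $1,872.06 × 0.1215 = $227.46
State income tax: $1,872.06 × 0.071 = $132.92
Medicare: $1,937.15 × 0.0225 = $43.59
SDI: $1,937.15 × 0.01 = $19.37
State unemployment insurance (employee share): $1,937.15 × 0.0088 = $17.05
Charity payroll deduction: $142.11
Roth 401(k) contribution: $1,937.15 × 0.0575 = $111.39
Garnishment: $1,937.15 × 0.0475 = $92.01
Total deductions = $65.09 + $227.46 + $132.92 + $43.59 + $19.37 + $17.05 + $142.11 + $111.39 + $92.01 = $850.99
Net pay = $1,937.15 − $850.99 = $1,086.16

$1,086.16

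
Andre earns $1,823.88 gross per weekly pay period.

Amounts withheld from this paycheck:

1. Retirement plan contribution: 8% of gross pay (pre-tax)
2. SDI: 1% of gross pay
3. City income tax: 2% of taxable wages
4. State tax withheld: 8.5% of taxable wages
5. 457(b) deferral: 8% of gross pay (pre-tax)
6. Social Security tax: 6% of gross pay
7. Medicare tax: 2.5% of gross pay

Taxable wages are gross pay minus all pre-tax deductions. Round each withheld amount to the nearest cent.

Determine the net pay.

457(b) deferral: $1,823.88 × 0.08 = $145.91
Retirement plan contribution: $1,823.88 × 0.08 = $145.91
Pre-tax total = $145.91 + $145.91 = $291.82
Taxable wages = $1,823.88 − $291.82 = $1,532.06
State tax withheld: $1,532.06 × 0.085 = $130.23
City income tax: $1,532.06 × 0.02 = $30.64
Medicare tax: $1,823.88 × 0.025 = $45.60
Social Security tax: $1,823.88 × 0.06 = $109.43
SDI: $1,823.88 × 0.01 = $18.24
Total deductions = $145.91 + $145.91 + $130.23 + $30.64 + $45.60 + $109.43 + $18.24 = $625.96
Net pay = $1,823.88 − $625.96 = $1,197.92

$1,197.92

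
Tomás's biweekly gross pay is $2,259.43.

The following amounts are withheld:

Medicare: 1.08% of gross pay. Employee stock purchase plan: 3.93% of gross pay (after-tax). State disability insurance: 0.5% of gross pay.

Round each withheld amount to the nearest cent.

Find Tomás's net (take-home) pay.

$2,134.93

Medicare: $2,259.43 × 0.0108 = $24.40
State disability insurance: $2,259.43 × 0.005 = $11.30
Employee stock purchase plan: $2,259.43 × 0.0393 = $88.80
Total deductions = $24.40 + $11.30 + $88.80 = $124.50
Net pay = $2,259.43 − $124.50 = $2,134.93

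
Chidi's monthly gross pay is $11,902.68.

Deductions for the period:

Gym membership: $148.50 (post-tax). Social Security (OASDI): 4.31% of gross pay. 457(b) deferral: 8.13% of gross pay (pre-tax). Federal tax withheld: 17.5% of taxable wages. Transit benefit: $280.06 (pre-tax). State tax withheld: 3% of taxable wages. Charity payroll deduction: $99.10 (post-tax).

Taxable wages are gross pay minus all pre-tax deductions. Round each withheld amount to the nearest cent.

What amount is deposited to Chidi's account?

$7,710.06

457(b) deferral: $11,902.68 × 0.0813 = $967.69
Transit benefit: $280.06
Pre-tax total = $967.69 + $280.06 = $1,247.75
Taxable wages = $11,902.68 − $1,247.75 = $10,654.93
Federal tax withheld: $10,654.93 × 0.175 = $1,864.61
State tax withheld: $10,654.93 × 0.03 = $319.65
Social Security (OASDI): $11,902.68 × 0.0431 = $513.01
Gym membership: $148.50
Charity payroll deduction: $99.10
Total deductions = $967.69 + $280.06 + $1,864.61 + $319.65 + $513.01 + $148.50 + $99.10 = $4,192.62
Net pay = $11,902.68 − $4,192.62 = $7,710.06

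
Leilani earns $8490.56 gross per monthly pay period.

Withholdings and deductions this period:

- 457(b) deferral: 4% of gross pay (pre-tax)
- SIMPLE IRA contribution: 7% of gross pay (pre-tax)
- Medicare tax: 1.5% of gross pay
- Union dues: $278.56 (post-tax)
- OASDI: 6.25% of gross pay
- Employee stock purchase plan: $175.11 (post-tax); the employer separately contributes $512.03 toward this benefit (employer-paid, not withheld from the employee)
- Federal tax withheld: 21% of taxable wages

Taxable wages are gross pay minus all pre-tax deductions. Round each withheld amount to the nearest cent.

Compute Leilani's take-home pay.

SIMPLE IRA contribution: $8490.56 × 0.07 = $594.34
457(b) deferral: $8490.56 × 0.04 = $339.62
Pre-tax total = $594.34 + $339.62 = $933.96
Taxable wages = $8490.56 − $933.96 = $7556.60
Federal tax withheld: $7556.60 × 0.21 = $1586.89
Medicare tax: $8490.56 × 0.015 = $127.36
OASDI: $8490.56 × 0.0625 = $530.66
Union dues: $278.56
Employee stock purchase plan: $175.11
(Employer's $512.03 toward employee stock purchase plan is not withheld from the employee.)
Total deductions = $594.34 + $339.62 + $1586.89 + $127.36 + $530.66 + $278.56 + $175.11 = $3632.54
Net pay = $8490.56 − $3632.54 = $4858.02

$4858.02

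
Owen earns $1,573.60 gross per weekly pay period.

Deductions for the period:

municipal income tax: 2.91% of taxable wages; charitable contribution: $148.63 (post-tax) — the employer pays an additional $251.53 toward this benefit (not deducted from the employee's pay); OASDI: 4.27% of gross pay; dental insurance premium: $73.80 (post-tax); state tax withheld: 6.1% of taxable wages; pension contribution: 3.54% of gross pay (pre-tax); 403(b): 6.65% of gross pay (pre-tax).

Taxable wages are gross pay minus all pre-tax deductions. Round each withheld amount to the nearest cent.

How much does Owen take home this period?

$996.29

403(b): $1,573.60 × 0.0665 = $104.64
Pension contribution: $1,573.60 × 0.0354 = $55.71
Pre-tax total = $104.64 + $55.71 = $160.35
Taxable wages = $1,573.60 − $160.35 = $1,413.25
Municipal income tax: $1,413.25 × 0.0291 = $41.13
State tax withheld: $1,413.25 × 0.061 = $86.21
OASDI: $1,573.60 × 0.0427 = $67.19
Charitable contribution: $148.63
Dental insurance premium: $73.80
(Employer's $251.53 toward charitable contribution is not withheld from the employee.)
Total deductions = $104.64 + $55.71 + $41.13 + $86.21 + $67.19 + $148.63 + $73.80 = $577.31
Net pay = $1,573.60 − $577.31 = $996.29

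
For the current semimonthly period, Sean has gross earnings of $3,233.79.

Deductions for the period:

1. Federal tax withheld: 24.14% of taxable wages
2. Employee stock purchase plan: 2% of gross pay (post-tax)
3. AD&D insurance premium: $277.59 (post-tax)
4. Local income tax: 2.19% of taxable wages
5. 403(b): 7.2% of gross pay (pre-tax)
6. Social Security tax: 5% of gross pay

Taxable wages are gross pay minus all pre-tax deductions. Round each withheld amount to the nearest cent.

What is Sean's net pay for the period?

$1,706.85

403(b): $3,233.79 × 0.072 = $232.83
Taxable wages = $3,233.79 − $232.83 = $3,000.96
Local income tax: $3,000.96 × 0.0219 = $65.72
Federal tax withheld: $3,000.96 × 0.2414 = $724.43
Social Security tax: $3,233.79 × 0.05 = $161.69
Employee stock purchase plan: $3,233.79 × 0.02 = $64.68
AD&D insurance premium: $277.59
Total deductions = $232.83 + $65.72 + $724.43 + $161.69 + $64.68 + $277.59 = $1,526.94
Net pay = $3,233.79 − $1,526.94 = $1,706.85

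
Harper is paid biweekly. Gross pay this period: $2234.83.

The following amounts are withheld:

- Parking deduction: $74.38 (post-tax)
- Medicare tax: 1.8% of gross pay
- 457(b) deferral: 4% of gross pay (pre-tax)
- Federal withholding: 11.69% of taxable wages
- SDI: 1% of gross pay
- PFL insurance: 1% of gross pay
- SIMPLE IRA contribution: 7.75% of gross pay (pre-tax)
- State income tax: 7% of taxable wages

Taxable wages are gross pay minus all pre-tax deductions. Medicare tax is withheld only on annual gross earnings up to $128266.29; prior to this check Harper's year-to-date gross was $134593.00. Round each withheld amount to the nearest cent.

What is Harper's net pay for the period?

457(b) deferral: $2234.83 × 0.04 = $89.39
SIMPLE IRA contribution: $2234.83 × 0.0775 = $173.20
Pre-tax total = $89.39 + $173.20 = $262.59
Taxable wages = $2234.83 − $262.59 = $1972.24
Federal withholding: $1972.24 × 0.1169 = $230.55
State income tax: $1972.24 × 0.07 = $138.06
Medicare tax: annual cap $128266.29 already reached (YTD $134593.00), so $0.00
SDI: $2234.83 × 0.01 = $22.35
PFL insurance: $2234.83 × 0.01 = $22.35
Parking deduction: $74.38
Total deductions = $89.39 + $173.20 + $230.55 + $138.06 + $0.00 + $22.35 + $22.35 + $74.38 = $750.28
Net pay = $2234.83 − $750.28 = $1484.55

$1484.55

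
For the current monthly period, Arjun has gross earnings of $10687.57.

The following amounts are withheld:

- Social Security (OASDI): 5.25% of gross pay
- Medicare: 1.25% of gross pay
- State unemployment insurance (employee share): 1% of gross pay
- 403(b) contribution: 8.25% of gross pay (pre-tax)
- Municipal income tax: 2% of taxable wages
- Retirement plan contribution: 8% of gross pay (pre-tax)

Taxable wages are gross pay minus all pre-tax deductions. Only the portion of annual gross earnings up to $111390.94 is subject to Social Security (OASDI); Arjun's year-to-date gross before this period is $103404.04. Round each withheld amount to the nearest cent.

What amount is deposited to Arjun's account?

$8112.04

403(b) contribution: $10687.57 × 0.0825 = $881.72
Retirement plan contribution: $10687.57 × 0.08 = $855.01
Pre-tax total = $881.72 + $855.01 = $1736.73
Taxable wages = $10687.57 − $1736.73 = $8950.84
Municipal income tax: $8950.84 × 0.02 = $179.02
Medicare: $10687.57 × 0.0125 = $133.59
State unemployment insurance (employee share): $10687.57 × 0.01 = $106.88
Social Security (OASDI): only $111390.94 − $103404.04 = $7986.90 of this check is subject → $7986.90 × 0.0525 = $419.31
Total deductions = $881.72 + $855.01 + $179.02 + $133.59 + $106.88 + $419.31 = $2575.53
Net pay = $10687.57 − $2575.53 = $8112.04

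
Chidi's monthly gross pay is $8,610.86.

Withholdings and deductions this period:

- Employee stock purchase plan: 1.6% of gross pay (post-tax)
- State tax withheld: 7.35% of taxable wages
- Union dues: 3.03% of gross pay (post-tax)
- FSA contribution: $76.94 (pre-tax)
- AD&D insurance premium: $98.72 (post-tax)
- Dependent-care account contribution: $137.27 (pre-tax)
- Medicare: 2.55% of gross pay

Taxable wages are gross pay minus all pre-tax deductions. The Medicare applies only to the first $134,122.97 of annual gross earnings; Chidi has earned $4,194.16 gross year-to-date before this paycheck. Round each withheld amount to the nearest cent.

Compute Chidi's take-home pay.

$7,062.52

FSA contribution: $76.94
Dependent-care account contribution: $137.27
Pre-tax total = $76.94 + $137.27 = $214.21
Taxable wages = $8,610.86 − $214.21 = $8,396.65
State tax withheld: $8,396.65 × 0.0735 = $617.15
Medicare: cap not yet reached, full $8,610.86 is subject → $8,610.86 × 0.0255 = $219.58
Union dues: $8,610.86 × 0.0303 = $260.91
Employee stock purchase plan: $8,610.86 × 0.016 = $137.77
AD&D insurance premium: $98.72
Total deductions = $76.94 + $137.27 + $617.15 + $219.58 + $260.91 + $137.77 + $98.72 = $1,548.34
Net pay = $8,610.86 − $1,548.34 = $7,062.52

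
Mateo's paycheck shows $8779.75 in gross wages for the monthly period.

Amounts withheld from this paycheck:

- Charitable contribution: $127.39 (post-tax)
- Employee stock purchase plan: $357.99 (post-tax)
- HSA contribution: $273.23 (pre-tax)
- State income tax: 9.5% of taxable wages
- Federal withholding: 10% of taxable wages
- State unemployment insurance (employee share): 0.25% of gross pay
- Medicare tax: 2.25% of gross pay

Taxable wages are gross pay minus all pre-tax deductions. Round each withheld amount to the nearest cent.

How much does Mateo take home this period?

$6142.88

HSA contribution: $273.23
Taxable wages = $8779.75 − $273.23 = $8506.52
Federal withholding: $8506.52 × 0.1 = $850.65
State income tax: $8506.52 × 0.095 = $808.12
Medicare tax: $8779.75 × 0.0225 = $197.54
State unemployment insurance (employee share): $8779.75 × 0.0025 = $21.95
Charitable contribution: $127.39
Employee stock purchase plan: $357.99
Total deductions = $273.23 + $850.65 + $808.12 + $197.54 + $21.95 + $127.39 + $357.99 = $2636.87
Net pay = $8779.75 − $2636.87 = $6142.88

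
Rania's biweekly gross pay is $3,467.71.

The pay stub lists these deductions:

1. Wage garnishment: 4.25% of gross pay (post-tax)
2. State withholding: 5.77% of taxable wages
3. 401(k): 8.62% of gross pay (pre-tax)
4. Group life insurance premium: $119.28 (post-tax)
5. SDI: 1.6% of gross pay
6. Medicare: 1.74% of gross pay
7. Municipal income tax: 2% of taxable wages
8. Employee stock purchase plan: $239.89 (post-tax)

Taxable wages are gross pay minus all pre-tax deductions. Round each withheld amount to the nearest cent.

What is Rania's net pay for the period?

$2,300.20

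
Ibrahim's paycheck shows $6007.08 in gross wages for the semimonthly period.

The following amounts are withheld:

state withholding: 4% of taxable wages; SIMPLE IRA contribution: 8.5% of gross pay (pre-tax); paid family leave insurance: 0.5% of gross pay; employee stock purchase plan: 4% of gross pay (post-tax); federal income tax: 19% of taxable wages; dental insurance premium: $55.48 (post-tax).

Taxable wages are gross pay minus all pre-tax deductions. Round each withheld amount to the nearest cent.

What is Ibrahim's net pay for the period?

$3906.49

SIMPLE IRA contribution: $6007.08 × 0.085 = $510.60
Taxable wages = $6007.08 − $510.60 = $5496.48
State withholding: $5496.48 × 0.04 = $219.86
Federal income tax: $5496.48 × 0.19 = $1044.33
Paid family leave insurance: $6007.08 × 0.005 = $30.04
Dental insurance premium: $55.48
Employee stock purchase plan: $6007.08 × 0.04 = $240.28
Total deductions = $510.60 + $219.86 + $1044.33 + $30.04 + $55.48 + $240.28 = $2100.59
Net pay = $6007.08 − $2100.59 = $3906.49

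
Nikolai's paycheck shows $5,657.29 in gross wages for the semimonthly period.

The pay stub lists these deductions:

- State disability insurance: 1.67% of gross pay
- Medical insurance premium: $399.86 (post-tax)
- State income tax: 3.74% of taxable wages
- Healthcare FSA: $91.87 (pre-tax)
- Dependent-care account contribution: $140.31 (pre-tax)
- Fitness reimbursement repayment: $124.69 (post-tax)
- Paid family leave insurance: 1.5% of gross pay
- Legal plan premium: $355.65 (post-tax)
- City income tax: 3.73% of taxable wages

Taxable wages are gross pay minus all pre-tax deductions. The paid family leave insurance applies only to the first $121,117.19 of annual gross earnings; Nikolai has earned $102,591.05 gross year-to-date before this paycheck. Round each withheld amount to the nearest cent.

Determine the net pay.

$3,960.31

Dependent-care account contribution: $140.31
Healthcare FSA: $91.87
Pre-tax total = $140.31 + $91.87 = $232.18
Taxable wages = $5,657.29 − $232.18 = $5,425.11
City income tax: $5,425.11 × 0.0373 = $202.36
State income tax: $5,425.11 × 0.0374 = $202.90
State disability insurance: $5,657.29 × 0.0167 = $94.48
Paid family leave insurance: cap not yet reached, full $5,657.29 is subject → $5,657.29 × 0.015 = $84.86
Medical insurance premium: $399.86
Legal plan premium: $355.65
Fitness reimbursement repayment: $124.69
Total deductions = $140.31 + $91.87 + $202.36 + $202.90 + $94.48 + $84.86 + $399.86 + $355.65 + $124.69 = $1,696.98
Net pay = $5,657.29 − $1,696.98 = $3,960.31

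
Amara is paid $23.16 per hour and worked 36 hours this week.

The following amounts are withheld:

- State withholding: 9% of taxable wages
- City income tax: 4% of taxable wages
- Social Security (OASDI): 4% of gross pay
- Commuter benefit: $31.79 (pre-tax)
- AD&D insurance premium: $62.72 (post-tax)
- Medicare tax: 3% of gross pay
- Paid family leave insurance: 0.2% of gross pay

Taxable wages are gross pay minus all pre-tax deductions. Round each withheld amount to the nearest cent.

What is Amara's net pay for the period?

Gross pay: 36 × $23.16 = $833.76
Commuter benefit: $31.79
Taxable wages = $833.76 − $31.79 = $801.97
State withholding: $801.97 × 0.09 = $72.18
City income tax: $801.97 × 0.04 = $32.08
Paid family leave insurance: $833.76 × 0.002 = $1.67
Medicare tax: $833.76 × 0.03 = $25.01
Social Security (OASDI): $833.76 × 0.04 = $33.35
AD&D insurance premium: $62.72
Total deductions = $31.79 + $72.18 + $32.08 + $1.67 + $25.01 + $33.35 + $62.72 = $258.80
Net pay = $833.76 − $258.80 = $574.96

$574.96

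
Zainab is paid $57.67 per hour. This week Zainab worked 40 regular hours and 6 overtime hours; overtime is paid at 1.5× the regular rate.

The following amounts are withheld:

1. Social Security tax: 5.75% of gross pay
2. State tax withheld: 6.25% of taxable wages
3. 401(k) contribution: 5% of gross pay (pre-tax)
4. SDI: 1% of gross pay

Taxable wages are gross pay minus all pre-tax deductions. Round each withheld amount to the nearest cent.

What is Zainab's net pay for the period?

$2,326.01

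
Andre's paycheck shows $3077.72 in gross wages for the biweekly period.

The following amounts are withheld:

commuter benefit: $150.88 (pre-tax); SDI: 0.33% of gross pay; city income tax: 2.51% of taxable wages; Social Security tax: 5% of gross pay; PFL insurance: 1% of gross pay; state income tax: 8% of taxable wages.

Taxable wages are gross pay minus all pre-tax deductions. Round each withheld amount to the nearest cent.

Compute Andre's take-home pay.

$2424.40

Commuter benefit: $150.88
Taxable wages = $3077.72 − $150.88 = $2926.84
State income tax: $2926.84 × 0.08 = $234.15
City income tax: $2926.84 × 0.0251 = $73.46
Social Security tax: $3077.72 × 0.05 = $153.89
SDI: $3077.72 × 0.0033 = $10.16
PFL insurance: $3077.72 × 0.01 = $30.78
Total deductions = $150.88 + $234.15 + $73.46 + $153.89 + $10.16 + $30.78 = $653.32
Net pay = $3077.72 − $653.32 = $2424.40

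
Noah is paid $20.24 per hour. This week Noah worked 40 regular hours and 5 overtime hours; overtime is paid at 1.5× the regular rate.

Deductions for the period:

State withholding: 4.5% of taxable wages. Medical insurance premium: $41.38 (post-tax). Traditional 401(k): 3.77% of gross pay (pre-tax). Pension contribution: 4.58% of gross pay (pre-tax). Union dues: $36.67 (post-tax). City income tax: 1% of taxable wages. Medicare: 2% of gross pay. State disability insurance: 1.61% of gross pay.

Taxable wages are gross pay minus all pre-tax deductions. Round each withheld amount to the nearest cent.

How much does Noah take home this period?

Regular pay: 40 × $20.24 = $809.60
Overtime pay: 5 × $20.24 × 1.5 = $151.80
Gross pay = $809.60 + $151.80 = $961.40
Traditional 401(k): $961.40 × 0.0377 = $36.24
Pension contribution: $961.40 × 0.0458 = $44.03
Pre-tax total = $36.24 + $44.03 = $80.27
Taxable wages = $961.40 − $80.27 = $881.13
City income tax: $881.13 × 0.01 = $8.81
State withholding: $881.13 × 0.045 = $39.65
Medicare: $961.40 × 0.02 = $19.23
State disability insurance: $961.40 × 0.0161 = $15.48
Union dues: $36.67
Medical insurance premium: $41.38
Total deductions = $36.24 + $44.03 + $8.81 + $39.65 + $19.23 + $15.48 + $36.67 + $41.38 = $241.49
Net pay = $961.40 − $241.49 = $719.91

$719.91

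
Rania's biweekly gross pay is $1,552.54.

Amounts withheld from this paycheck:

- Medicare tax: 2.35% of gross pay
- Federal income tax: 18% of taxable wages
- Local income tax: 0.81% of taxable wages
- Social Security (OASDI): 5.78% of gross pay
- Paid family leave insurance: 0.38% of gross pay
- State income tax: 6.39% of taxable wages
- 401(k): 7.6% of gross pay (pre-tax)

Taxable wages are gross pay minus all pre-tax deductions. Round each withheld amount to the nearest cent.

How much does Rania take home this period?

$940.92

401(k): $1,552.54 × 0.076 = $117.99
Taxable wages = $1,552.54 − $117.99 = $1,434.55
State income tax: $1,434.55 × 0.0639 = $91.67
Federal income tax: $1,434.55 × 0.18 = $258.22
Local income tax: $1,434.55 × 0.0081 = $11.62
Social Security (OASDI): $1,552.54 × 0.0578 = $89.74
Medicare tax: $1,552.54 × 0.0235 = $36.48
Paid family leave insurance: $1,552.54 × 0.0038 = $5.90
Total deductions = $117.99 + $91.67 + $258.22 + $11.62 + $89.74 + $36.48 + $5.90 = $611.62
Net pay = $1,552.54 − $611.62 = $940.92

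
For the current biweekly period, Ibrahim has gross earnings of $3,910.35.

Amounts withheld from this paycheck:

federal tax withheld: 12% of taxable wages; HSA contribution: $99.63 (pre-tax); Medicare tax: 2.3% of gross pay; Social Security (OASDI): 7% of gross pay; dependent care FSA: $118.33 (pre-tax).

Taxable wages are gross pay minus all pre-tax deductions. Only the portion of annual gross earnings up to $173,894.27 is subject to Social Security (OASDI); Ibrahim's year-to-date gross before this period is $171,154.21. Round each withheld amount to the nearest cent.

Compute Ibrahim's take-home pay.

HSA contribution: $99.63
Dependent care FSA: $118.33
Pre-tax total = $99.63 + $118.33 = $217.96
Taxable wages = $3,910.35 − $217.96 = $3,692.39
Federal tax withheld: $3,692.39 × 0.12 = $443.09
Medicare tax: $3,910.35 × 0.023 = $89.94
Social Security (OASDI): only $173,894.27 − $171,154.21 = $2,740.06 of this check is subject → $2,740.06 × 0.07 = $191.80
Total deductions = $99.63 + $118.33 + $443.09 + $89.94 + $191.80 = $942.79
Net pay = $3,910.35 − $942.79 = $2,967.56

$2,967.56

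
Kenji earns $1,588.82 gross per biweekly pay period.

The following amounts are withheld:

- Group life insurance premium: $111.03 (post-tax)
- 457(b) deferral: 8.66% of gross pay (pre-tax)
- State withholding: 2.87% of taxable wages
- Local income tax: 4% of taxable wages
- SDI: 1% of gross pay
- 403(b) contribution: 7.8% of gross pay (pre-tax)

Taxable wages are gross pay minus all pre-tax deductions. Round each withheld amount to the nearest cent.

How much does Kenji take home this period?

$1,109.20

457(b) deferral: $1,588.82 × 0.0866 = $137.59
403(b) contribution: $1,588.82 × 0.078 = $123.93
Pre-tax total = $137.59 + $123.93 = $261.52
Taxable wages = $1,588.82 − $261.52 = $1,327.30
State withholding: $1,327.30 × 0.0287 = $38.09
Local income tax: $1,327.30 × 0.04 = $53.09
SDI: $1,588.82 × 0.01 = $15.89
Group life insurance premium: $111.03
Total deductions = $137.59 + $123.93 + $38.09 + $53.09 + $15.89 + $111.03 = $479.62
Net pay = $1,588.82 − $479.62 = $1,109.20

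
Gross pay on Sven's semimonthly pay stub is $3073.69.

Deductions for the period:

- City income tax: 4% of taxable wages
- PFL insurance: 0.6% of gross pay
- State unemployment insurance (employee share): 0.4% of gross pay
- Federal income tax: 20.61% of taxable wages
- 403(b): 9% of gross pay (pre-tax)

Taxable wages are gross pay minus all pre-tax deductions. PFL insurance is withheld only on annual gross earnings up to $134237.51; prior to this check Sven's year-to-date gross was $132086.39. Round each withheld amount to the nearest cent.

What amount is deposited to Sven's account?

403(b): $3073.69 × 0.09 = $276.63
Taxable wages = $3073.69 − $276.63 = $2797.06
City income tax: $2797.06 × 0.04 = $111.88
Federal income tax: $2797.06 × 0.2061 = $576.47
State unemployment insurance (employee share): $3073.69 × 0.004 = $12.29
PFL insurance: only $134237.51 − $132086.39 = $2151.12 of this check is subject → $2151.12 × 0.006 = $12.91
Total deductions = $276.63 + $111.88 + $576.47 + $12.29 + $12.91 = $990.18
Net pay = $3073.69 − $990.18 = $2083.51

$2083.51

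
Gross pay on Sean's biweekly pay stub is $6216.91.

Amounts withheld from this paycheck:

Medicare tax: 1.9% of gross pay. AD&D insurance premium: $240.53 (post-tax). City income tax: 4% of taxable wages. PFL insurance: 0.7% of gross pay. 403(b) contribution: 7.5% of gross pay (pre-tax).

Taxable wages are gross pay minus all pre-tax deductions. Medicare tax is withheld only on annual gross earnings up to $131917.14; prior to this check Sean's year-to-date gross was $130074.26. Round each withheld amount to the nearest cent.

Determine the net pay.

403(b) contribution: $6216.91 × 0.075 = $466.27
Taxable wages = $6216.91 − $466.27 = $5750.64
City income tax: $5750.64 × 0.04 = $230.03
Medicare tax: only $131917.14 − $130074.26 = $1842.88 of this check is subject → $1842.88 × 0.019 = $35.01
PFL insurance: $6216.91 × 0.007 = $43.52
AD&D insurance premium: $240.53
Total deductions = $466.27 + $230.03 + $35.01 + $43.52 + $240.53 = $1015.36
Net pay = $6216.91 − $1015.36 = $5201.55

$5201.55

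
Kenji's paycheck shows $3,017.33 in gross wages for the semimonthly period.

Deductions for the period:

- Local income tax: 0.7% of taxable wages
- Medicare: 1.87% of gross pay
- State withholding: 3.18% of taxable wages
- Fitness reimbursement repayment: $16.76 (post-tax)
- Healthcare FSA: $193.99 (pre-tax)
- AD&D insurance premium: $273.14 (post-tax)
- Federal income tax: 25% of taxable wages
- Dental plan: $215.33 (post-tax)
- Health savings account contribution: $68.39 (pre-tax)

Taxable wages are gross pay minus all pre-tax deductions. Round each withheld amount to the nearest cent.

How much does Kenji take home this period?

$1,397.67

Health savings account contribution: $68.39
Healthcare FSA: $193.99
Pre-tax total = $68.39 + $193.99 = $262.38
Taxable wages = $3,017.33 − $262.38 = $2,754.95
Federal income tax: $2,754.95 × 0.25 = $688.74
State withholding: $2,754.95 × 0.0318 = $87.61
Local income tax: $2,754.95 × 0.007 = $19.28
Medicare: $3,017.33 × 0.0187 = $56.42
AD&D insurance premium: $273.14
Fitness reimbursement repayment: $16.76
Dental plan: $215.33
Total deductions = $68.39 + $193.99 + $688.74 + $87.61 + $19.28 + $56.42 + $273.14 + $16.76 + $215.33 = $1,619.66
Net pay = $3,017.33 − $1,619.66 = $1,397.67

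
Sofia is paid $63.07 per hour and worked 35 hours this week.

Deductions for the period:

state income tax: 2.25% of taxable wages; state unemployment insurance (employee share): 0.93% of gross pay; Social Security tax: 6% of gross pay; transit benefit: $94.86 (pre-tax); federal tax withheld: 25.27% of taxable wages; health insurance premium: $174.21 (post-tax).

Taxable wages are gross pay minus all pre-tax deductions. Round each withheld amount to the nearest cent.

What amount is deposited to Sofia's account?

$1,204.02

Gross pay: 35 × $63.07 = $2,207.45
Transit benefit: $94.86
Taxable wages = $2,207.45 − $94.86 = $2,112.59
Federal tax withheld: $2,112.59 × 0.2527 = $533.85
State income tax: $2,112.59 × 0.0225 = $47.53
State unemployment insurance (employee share): $2,207.45 × 0.0093 = $20.53
Social Security tax: $2,207.45 × 0.06 = $132.45
Health insurance premium: $174.21
Total deductions = $94.86 + $533.85 + $47.53 + $20.53 + $132.45 + $174.21 = $1,003.43
Net pay = $2,207.45 − $1,003.43 = $1,204.02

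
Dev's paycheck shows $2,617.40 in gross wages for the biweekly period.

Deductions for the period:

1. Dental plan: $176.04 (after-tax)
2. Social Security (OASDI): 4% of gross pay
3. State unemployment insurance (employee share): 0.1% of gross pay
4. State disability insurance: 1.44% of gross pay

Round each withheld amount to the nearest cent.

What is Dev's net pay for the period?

State disability insurance: $2,617.40 × 0.0144 = $37.69
Social Security (OASDI): $2,617.40 × 0.04 = $104.70
State unemployment insurance (employee share): $2,617.40 × 0.001 = $2.62
Dental plan: $176.04
Total deductions = $37.69 + $104.70 + $2.62 + $176.04 = $321.05
Net pay = $2,617.40 − $321.05 = $2,296.35

$2,296.35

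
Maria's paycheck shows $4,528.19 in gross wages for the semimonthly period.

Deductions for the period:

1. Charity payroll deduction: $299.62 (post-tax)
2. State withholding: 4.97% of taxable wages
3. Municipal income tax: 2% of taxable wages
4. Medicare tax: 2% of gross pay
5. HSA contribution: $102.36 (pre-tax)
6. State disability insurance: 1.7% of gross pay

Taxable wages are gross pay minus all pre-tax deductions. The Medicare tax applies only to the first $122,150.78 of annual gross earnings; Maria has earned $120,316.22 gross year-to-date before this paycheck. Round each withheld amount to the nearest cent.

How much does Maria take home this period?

$3,704.06

HSA contribution: $102.36
Taxable wages = $4,528.19 − $102.36 = $4,425.83
State withholding: $4,425.83 × 0.0497 = $219.96
Municipal income tax: $4,425.83 × 0.02 = $88.52
Medicare tax: only $122,150.78 − $120,316.22 = $1,834.56 of this check is subject → $1,834.56 × 0.02 = $36.69
State disability insurance: $4,528.19 × 0.017 = $76.98
Charity payroll deduction: $299.62
Total deductions = $102.36 + $219.96 + $88.52 + $36.69 + $76.98 + $299.62 = $824.13
Net pay = $4,528.19 − $824.13 = $3,704.06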